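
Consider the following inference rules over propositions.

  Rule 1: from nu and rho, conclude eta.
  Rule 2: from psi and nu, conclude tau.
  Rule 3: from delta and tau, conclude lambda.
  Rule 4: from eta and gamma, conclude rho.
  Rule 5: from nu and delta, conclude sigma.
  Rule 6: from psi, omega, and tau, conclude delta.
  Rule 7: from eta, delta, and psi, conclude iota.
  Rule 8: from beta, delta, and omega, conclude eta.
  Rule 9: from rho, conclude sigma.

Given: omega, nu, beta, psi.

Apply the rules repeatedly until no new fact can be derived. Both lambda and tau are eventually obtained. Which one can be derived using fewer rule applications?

tau

tau: psi and nu hold, so tau follows (Rule 2). [1 rule application]
lambda: psi and nu hold, so tau follows (Rule 2). From psi, omega, and tau, Rule 6 gives delta. delta and tau hold, so lambda follows (Rule 3). [3 rule applications]
tau needs fewer.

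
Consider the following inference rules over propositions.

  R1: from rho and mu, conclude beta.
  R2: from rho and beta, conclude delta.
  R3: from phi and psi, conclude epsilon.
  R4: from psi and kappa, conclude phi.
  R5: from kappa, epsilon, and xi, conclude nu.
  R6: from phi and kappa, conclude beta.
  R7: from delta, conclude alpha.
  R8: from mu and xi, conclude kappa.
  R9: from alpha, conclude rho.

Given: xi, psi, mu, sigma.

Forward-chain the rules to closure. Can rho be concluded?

rho would need alpha (R9), but alpha is never established.

No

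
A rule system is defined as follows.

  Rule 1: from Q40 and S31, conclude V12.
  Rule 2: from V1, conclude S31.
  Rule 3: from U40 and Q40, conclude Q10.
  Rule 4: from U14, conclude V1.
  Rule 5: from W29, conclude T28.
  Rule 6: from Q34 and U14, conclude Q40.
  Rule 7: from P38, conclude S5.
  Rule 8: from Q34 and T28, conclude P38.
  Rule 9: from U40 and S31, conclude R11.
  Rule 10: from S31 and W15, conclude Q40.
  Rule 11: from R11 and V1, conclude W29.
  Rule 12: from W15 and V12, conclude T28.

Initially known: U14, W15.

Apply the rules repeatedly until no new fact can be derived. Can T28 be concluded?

Yes

From U14, Rule 4 gives V1.
From V1, Rule 2 gives S31.
S31 and W15 hold, so Q40 follows (Rule 10).
Q40 and S31 hold, so V12 follows (Rule 1).
W15 and V12 hold, so T28 follows (Rule 12).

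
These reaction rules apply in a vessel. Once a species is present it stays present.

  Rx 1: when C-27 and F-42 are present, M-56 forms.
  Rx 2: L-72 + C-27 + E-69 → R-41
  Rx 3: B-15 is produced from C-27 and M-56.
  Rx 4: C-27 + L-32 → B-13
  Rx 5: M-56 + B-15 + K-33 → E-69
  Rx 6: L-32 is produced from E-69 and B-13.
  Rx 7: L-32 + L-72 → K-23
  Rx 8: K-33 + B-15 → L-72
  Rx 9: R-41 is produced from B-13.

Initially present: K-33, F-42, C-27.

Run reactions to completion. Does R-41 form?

C-27 and F-42 present → M-56 forms (Rx 1).
C-27 and M-56 present → B-15 forms (Rx 3).
M-56, B-15, and K-33 present → E-69 forms (Rx 5).
K-33 and B-15 present → L-72 forms (Rx 8).
L-72, C-27, and E-69 present → R-41 forms (Rx 2).

Yes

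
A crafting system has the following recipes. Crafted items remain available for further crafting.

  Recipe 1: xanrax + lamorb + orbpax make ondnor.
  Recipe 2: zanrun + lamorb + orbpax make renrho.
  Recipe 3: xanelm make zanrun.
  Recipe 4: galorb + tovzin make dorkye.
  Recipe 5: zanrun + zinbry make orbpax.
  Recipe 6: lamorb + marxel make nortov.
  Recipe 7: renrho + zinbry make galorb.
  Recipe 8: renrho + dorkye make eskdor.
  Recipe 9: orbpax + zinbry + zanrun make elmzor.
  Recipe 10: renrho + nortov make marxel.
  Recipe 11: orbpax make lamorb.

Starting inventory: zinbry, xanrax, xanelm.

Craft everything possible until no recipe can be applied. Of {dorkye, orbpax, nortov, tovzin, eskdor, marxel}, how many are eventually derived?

Using Recipe 3, xanelm makes zanrun.
zanrun + zinbry → orbpax (Recipe 5).
dorkye would need galorb and tovzin (Recipe 4), but tovzin is never obtained.
orbpax: reached.
nortov would need lamorb and marxel (Recipe 6), but marxel is never obtained.
No rule produces tovzin, and it is not given.
eskdor would need renrho and dorkye (Recipe 8), but dorkye is never obtained.
marxel would need renrho and nortov (Recipe 10), but nortov is never obtained.
Reached: orbpax — 1 of the 6.

1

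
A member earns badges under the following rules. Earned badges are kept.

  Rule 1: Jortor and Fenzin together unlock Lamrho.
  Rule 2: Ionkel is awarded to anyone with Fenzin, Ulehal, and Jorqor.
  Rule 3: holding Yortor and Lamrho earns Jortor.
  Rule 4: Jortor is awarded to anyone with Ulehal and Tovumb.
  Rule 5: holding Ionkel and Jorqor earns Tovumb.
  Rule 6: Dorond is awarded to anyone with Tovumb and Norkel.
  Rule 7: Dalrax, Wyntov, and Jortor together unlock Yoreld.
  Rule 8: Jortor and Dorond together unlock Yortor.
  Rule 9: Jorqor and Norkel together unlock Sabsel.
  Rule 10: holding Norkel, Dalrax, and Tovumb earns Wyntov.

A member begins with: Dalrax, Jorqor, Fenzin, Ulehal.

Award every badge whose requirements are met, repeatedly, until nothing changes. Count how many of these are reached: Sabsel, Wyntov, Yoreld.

Sabsel would need Jorqor and Norkel (Rule 9), but Norkel is never earned.
Wyntov would need Norkel, Dalrax, and Tovumb (Rule 10), but Norkel is never earned.
Yoreld would need Dalrax, Wyntov, and Jortor (Rule 7), but Wyntov is never earned.
None of the 3 are reached.

0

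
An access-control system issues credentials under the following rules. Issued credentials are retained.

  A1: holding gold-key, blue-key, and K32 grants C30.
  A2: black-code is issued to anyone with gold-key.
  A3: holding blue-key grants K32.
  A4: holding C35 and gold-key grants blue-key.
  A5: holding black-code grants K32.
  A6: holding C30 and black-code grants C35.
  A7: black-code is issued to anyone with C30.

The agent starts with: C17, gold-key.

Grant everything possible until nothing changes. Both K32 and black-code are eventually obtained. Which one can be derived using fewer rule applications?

black-code

black-code: Holding gold-key grants black-code (A2). [1 rule application]
K32: Holding gold-key grants black-code (A2). Holding black-code grants K32 (A5). [2 rule applications]
black-code needs fewer.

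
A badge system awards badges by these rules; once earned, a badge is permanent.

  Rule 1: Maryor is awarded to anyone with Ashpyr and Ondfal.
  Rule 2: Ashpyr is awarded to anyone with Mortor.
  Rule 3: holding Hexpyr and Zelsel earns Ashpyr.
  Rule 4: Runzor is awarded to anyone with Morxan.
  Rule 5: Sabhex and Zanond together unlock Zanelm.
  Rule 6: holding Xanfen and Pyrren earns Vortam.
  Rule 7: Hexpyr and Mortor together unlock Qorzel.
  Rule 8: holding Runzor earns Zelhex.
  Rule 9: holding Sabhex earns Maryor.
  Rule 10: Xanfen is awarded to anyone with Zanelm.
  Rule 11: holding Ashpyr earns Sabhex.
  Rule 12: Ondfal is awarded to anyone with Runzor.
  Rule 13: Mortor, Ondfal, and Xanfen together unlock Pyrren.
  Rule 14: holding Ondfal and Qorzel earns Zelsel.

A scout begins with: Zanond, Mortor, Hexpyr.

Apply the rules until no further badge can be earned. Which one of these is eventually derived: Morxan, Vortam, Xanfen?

Xanfen

With Mortor, Ashpyr is earned (Rule 2).
With Ashpyr, Sabhex is earned (Rule 11).
With Sabhex and Zanond, Zanelm is earned (Rule 5).
With Zanelm, Xanfen is earned (Rule 10).
No rule produces Morxan, and it is not given. Vortam would need Xanfen and Pyrren (Rule 6), but Pyrren is never earned.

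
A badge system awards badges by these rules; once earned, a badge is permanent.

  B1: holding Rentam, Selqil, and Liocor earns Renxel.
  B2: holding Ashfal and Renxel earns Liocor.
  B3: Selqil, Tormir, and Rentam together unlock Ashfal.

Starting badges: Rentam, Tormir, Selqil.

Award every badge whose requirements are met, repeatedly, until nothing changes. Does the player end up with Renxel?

No

Renxel would need Rentam, Selqil, and Liocor (B1), but Liocor is never earned.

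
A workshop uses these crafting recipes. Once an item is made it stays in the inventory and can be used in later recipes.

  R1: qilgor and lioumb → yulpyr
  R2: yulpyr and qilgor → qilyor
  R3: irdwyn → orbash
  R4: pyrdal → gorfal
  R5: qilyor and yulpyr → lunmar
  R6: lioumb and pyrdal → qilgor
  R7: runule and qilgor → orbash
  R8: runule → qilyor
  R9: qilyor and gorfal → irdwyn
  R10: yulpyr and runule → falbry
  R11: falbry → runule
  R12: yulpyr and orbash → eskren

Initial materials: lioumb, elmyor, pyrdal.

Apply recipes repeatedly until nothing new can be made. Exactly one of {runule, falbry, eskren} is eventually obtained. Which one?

eskren

Using R6, lioumb and pyrdal make qilgor.
Using R4, pyrdal makes gorfal.
qilgor and lioumb → yulpyr (R1).
yulpyr and qilgor → qilyor (R2).
Using R9, qilyor and gorfal make irdwyn.
Using R3, irdwyn makes orbash.
yulpyr and orbash → eskren (R12).
runule would need falbry (R11), but falbry is never obtained. falbry would need yulpyr and runule (R10), but runule is never obtained.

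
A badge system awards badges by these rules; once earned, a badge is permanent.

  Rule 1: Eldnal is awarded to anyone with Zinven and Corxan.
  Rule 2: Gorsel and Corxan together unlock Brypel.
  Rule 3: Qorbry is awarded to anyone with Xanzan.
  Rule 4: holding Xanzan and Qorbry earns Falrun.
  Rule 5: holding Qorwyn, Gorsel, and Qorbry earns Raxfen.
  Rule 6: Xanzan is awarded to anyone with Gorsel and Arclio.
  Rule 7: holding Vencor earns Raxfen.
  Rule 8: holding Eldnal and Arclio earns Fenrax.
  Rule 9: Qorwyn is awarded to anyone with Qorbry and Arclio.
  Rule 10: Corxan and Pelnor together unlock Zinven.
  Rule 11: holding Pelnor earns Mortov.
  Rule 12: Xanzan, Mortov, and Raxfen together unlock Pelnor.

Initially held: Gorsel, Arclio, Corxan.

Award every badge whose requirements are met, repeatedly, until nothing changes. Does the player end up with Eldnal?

No

Eldnal would need Zinven and Corxan (Rule 1), but Zinven is never earned.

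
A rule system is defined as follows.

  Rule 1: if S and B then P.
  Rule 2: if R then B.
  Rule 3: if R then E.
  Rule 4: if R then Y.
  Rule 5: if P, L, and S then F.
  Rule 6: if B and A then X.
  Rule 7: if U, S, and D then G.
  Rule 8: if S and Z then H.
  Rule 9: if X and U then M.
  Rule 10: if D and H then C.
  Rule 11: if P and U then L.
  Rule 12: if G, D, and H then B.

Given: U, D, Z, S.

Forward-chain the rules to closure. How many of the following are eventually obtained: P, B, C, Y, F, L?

5

From S and Z, Rule 8 gives H.
U, S, and D hold, so G follows (Rule 7).
From G, D, and H, Rule 12 gives B.
From D and H, Rule 10 gives C.
From S and B, Rule 1 gives P.
P and U hold, so L follows (Rule 11).
P, L, and S hold, so F follows (Rule 5).
P: reached.
B: reached.
C: reached.
Y would need R (Rule 4), but R is never established.
F: reached.
L: reached.
Reached: P, B, C, F, and L — 5 of the 6.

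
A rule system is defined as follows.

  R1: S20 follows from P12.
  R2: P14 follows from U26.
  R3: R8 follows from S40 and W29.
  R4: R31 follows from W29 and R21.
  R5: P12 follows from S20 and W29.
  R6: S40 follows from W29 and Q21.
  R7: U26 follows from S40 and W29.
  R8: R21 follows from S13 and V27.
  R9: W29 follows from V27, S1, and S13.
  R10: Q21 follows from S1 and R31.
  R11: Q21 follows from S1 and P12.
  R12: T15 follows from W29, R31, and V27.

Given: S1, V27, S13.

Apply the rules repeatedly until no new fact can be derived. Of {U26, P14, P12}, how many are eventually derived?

S13 and V27 hold, so R21 follows (R8).
V27, S1, and S13 hold, so W29 follows (R9).
From W29 and R21, R4 gives R31.
From S1 and R31, R10 gives Q21.
From W29 and Q21, R6 gives S40.
From S40 and W29, R7 gives U26.
From U26, R2 gives P14.
U26: reached.
P14: reached.
P12 would need S20 and W29 (R5), but S20 is never established.
Reached: U26 and P14 — 2 of the 3.

2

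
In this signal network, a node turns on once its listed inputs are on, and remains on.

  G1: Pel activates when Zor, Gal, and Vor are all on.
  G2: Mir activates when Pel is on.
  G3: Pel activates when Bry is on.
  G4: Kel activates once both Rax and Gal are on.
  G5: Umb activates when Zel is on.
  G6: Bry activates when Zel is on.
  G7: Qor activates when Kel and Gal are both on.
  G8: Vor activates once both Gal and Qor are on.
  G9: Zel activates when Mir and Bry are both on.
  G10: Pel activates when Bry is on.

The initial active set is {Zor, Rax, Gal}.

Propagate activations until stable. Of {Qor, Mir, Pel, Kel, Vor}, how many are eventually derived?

5

Rax and Gal are on, so Kel activates (G4).
Kel and Gal are on, so Qor activates (G7).
Gal and Qor are on, so Vor activates (G8).
G1: Zor, Gal, and Vor on → Pel on.
G2: Pel on → Mir on.
Qor: reached.
Mir: reached.
Pel: reached.
Kel: reached.
Vor: reached.
All 5 are reached.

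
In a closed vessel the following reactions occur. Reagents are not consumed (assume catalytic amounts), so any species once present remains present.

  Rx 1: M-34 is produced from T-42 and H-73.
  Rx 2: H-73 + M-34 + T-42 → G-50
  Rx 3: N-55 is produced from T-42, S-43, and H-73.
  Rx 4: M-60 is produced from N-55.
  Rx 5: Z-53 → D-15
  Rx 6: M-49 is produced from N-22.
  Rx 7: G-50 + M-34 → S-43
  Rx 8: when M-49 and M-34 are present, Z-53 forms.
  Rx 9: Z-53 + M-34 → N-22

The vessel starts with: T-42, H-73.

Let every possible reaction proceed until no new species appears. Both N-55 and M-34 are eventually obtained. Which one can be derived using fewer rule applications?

M-34: T-42 and H-73 present → M-34 forms (Rx 1). [1 rule application]
N-55: T-42 and H-73 present → M-34 forms (Rx 1). H-73, M-34, and T-42 present → G-50 forms (Rx 2). G-50 and M-34 present → S-43 forms (Rx 7). T-42, S-43, and H-73 present → N-55 forms (Rx 3). [4 rule applications]
M-34 needs fewer.

M-34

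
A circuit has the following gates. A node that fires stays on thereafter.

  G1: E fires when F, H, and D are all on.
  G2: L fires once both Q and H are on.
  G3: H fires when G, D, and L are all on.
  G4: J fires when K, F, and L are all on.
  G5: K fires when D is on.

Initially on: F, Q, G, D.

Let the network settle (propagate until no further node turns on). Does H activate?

H would need G, D, and L (G3), but L never turns on.

No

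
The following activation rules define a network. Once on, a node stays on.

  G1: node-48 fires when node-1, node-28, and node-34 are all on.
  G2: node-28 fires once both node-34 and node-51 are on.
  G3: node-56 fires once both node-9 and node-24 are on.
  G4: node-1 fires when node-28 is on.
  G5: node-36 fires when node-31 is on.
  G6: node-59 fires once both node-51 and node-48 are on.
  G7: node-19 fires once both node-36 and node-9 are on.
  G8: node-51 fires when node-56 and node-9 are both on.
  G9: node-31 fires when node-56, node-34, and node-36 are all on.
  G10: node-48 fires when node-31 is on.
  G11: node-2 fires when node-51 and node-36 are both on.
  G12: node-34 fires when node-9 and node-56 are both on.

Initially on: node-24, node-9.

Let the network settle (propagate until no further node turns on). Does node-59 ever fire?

Yes

G3: node-9 and node-24 on → node-56 on.
G12: node-9 and node-56 on → node-34 on.
node-56 and node-9 are on, so node-51 fires (G8).
G2: node-34 and node-51 on → node-28 on.
G4: node-28 on → node-1 on.
G1: node-1, node-28, and node-34 on → node-48 on.
node-51 and node-48 are on, so node-59 fires (G6).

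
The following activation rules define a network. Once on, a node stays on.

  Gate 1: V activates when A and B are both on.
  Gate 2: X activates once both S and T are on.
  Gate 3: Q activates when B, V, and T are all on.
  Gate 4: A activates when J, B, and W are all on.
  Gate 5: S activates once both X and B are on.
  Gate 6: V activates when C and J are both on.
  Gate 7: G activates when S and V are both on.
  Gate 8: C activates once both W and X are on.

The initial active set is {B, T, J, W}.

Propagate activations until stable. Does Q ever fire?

Yes

Gate 4: J, B, and W on → A on.
A and B are on, so V activates (Gate 1).
Gate 3: B, V, and T on → Q on.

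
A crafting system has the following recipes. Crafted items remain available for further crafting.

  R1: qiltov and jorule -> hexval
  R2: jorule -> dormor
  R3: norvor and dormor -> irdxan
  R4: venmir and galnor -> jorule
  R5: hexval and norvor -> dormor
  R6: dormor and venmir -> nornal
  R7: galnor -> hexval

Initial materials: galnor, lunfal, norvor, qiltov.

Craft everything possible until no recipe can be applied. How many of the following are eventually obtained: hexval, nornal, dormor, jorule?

galnor -> hexval (R7).
hexval and norvor -> dormor (R5).
hexval: reached.
nornal would need dormor and venmir (R6), but venmir is never obtained.
dormor: reached.
jorule would need venmir and galnor (R4), but venmir is never obtained.
Reached: hexval and dormor — 2 of the 4.

2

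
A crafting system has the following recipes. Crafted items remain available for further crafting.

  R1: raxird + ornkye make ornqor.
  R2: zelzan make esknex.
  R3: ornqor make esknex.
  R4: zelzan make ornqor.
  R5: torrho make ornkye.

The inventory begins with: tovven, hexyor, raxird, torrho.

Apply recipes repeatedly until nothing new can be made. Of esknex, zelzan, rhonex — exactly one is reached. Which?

esknex

Using R5, torrho makes ornkye.
raxird + ornkye → ornqor (R1).
ornqor → esknex (R3).
No rule produces zelzan, and it is not given. No rule produces rhonex, and it is not given.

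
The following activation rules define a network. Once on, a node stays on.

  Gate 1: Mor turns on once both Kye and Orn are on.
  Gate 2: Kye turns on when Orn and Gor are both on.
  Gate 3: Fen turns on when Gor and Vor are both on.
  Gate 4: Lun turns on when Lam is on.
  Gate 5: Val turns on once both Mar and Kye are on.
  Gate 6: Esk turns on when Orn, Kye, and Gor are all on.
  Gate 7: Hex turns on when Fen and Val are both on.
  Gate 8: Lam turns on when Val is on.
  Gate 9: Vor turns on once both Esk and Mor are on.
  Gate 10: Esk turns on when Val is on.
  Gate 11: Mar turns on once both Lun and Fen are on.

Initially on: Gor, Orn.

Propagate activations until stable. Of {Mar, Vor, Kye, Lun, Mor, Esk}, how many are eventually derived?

4

Gate 2: Orn and Gor on → Kye on.
Orn, Kye, and Gor are on, so Esk turns on (Gate 6).
Kye and Orn are on, so Mor turns on (Gate 1).
Gate 9: Esk and Mor on → Vor on.
Mar would need Lun and Fen (Gate 11), but Lun never turns on.
Vor: reached.
Kye: reached.
Lun would need Lam (Gate 4), but Lam never turns on.
Mor: reached.
Esk: reached.
Reached: Vor, Kye, Mor, and Esk — 4 of the 6.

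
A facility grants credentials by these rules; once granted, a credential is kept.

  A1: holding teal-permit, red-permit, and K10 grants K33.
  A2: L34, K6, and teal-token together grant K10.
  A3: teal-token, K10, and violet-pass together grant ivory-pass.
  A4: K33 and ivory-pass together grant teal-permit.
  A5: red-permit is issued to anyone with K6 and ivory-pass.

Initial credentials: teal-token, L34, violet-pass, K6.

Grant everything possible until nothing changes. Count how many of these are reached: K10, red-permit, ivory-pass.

3

Holding L34, K6, and teal-token grants K10 (A2).
Holding teal-token, K10, and violet-pass grants ivory-pass (A3).
Holding K6 and ivory-pass grants red-permit (A5).
K10: reached.
red-permit: reached.
ivory-pass: reached.
All 3 are reached.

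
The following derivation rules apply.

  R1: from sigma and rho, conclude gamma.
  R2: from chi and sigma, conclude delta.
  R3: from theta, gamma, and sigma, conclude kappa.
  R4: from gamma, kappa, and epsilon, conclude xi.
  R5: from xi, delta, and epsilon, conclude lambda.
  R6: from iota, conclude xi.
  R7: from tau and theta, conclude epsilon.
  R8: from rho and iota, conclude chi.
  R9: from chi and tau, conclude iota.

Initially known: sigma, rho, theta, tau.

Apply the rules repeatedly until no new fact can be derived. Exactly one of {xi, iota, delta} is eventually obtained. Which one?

From sigma and rho, R1 gives gamma.
tau and theta hold, so epsilon follows (R7).
theta, gamma, and sigma hold, so kappa follows (R3).
gamma, kappa, and epsilon hold, so xi follows (R4).
delta would need chi and sigma (R2), but chi is never established. iota would need chi and tau (R9), but chi is never established.

xi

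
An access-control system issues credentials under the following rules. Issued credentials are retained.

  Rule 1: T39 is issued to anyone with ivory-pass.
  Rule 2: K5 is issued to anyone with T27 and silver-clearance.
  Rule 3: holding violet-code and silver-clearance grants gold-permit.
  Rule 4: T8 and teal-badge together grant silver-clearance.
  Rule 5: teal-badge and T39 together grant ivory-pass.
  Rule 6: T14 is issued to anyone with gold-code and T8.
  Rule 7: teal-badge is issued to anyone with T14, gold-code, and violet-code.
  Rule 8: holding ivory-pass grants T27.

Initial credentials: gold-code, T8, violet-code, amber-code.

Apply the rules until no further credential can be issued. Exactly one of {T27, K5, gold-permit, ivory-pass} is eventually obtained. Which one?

gold-permit

Holding gold-code and T8 grants T14 (Rule 6).
Holding T14, gold-code, and violet-code grants teal-badge (Rule 7).
Holding T8 and teal-badge grants silver-clearance (Rule 4).
Holding violet-code and silver-clearance grants gold-permit (Rule 3).
ivory-pass would need teal-badge and T39 (Rule 5), but T39 is never granted. K5 would need T27 and silver-clearance (Rule 2), but T27 is never granted. T27 would need ivory-pass (Rule 8), but ivory-pass is never granted.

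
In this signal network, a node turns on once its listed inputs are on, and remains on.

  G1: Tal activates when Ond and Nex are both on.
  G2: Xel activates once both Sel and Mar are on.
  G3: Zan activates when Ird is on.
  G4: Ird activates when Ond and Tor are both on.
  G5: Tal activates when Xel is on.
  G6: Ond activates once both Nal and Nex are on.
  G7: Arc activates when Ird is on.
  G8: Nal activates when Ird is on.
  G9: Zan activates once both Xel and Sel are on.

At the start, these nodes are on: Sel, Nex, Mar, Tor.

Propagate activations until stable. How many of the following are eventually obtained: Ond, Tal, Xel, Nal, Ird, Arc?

Sel and Mar are on, so Xel activates (G2).
G5: Xel on → Tal on.
Ond would need Nal and Nex (G6), but Nal never turns on.
Tal: reached.
Xel: reached.
Nal would need Ird (G8), but Ird never turns on.
Ird would need Ond and Tor (G4), but Ond never turns on.
Arc would need Ird (G7), but Ird never turns on.
Reached: Tal and Xel — 2 of the 6.

2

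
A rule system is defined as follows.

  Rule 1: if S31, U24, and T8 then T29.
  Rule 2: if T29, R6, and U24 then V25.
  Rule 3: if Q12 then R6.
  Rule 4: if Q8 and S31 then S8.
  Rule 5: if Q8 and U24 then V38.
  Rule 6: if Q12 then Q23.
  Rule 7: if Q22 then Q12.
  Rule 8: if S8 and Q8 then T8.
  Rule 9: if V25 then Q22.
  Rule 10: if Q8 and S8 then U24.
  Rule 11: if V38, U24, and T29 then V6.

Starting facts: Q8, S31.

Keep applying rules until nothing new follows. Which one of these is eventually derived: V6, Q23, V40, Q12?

From Q8 and S31, Rule 4 gives S8.
S8 and Q8 hold, so T8 follows (Rule 8).
From Q8 and S8, Rule 10 gives U24.
S31, U24, and T8 hold, so T29 follows (Rule 1).
From Q8 and U24, Rule 5 gives V38.
V38, U24, and T29 hold, so V6 follows (Rule 11).
No rule produces V40, and it is not given. Q23 would need Q12 (Rule 6), but Q12 is never established. Q12 would need Q22 (Rule 7), but Q22 is never established.

V6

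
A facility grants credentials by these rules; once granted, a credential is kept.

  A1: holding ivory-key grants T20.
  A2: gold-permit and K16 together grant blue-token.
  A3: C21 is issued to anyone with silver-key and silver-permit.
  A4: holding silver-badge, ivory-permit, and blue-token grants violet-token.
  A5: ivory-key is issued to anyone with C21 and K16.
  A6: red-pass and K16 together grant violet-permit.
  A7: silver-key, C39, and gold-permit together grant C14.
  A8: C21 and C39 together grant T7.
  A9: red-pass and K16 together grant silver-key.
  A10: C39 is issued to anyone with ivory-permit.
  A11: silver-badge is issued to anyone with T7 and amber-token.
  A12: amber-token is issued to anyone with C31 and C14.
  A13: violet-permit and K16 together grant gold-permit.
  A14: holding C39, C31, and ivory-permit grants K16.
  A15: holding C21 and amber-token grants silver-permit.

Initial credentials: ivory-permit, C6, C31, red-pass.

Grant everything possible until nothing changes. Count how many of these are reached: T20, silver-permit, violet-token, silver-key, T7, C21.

1

Holding ivory-permit grants C39 (A10).
Holding C39, C31, and ivory-permit grants K16 (A14).
Holding red-pass and K16 grants silver-key (A9).
T20 would need ivory-key (A1), but ivory-key is never granted.
silver-permit would need C21 and amber-token (A15), but C21 is never granted.
violet-token would need silver-badge, ivory-permit, and blue-token (A4), but silver-badge is never granted.
silver-key: reached.
T7 would need C21 and C39 (A8), but C21 is never granted.
C21 would need silver-key and silver-permit (A3), but silver-permit is never granted.
Reached: silver-key — 1 of the 6.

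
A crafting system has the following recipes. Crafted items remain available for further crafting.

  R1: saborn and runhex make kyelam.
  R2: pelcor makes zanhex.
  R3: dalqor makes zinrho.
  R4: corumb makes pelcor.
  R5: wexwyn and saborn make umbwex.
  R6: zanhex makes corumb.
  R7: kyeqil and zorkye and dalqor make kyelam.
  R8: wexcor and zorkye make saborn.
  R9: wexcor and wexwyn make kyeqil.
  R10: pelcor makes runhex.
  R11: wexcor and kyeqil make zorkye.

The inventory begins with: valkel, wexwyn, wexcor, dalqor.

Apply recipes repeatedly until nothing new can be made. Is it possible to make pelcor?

No

pelcor would need corumb (R4), but corumb is never obtained.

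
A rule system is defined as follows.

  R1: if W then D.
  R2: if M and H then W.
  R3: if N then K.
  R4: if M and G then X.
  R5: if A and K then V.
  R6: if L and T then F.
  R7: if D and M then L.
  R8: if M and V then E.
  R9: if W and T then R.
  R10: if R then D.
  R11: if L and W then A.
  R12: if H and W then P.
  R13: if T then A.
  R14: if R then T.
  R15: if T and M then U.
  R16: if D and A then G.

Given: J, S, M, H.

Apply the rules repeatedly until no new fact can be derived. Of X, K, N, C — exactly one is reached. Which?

X

From M and H, R2 gives W.
From W, R1 gives D.
D and M hold, so L follows (R7).
L and W hold, so A follows (R11).
D and A hold, so G follows (R16).
M and G hold, so X follows (R4).
No rule produces N, and it is not given. No rule produces C, and it is not given. K would need N (R3), but N is never established.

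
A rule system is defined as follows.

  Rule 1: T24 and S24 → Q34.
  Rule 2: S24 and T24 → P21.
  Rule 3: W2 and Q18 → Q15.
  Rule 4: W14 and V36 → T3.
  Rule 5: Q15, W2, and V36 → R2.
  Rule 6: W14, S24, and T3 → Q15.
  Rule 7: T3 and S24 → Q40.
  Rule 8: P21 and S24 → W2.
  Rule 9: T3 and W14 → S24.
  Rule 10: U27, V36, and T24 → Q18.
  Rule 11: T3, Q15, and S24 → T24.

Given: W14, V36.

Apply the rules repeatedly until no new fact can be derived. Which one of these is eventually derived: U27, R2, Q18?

W14 and V36 hold, so T3 follows (Rule 4).
From T3 and W14, Rule 9 gives S24.
From W14, S24, and T3, Rule 6 gives Q15.
T3, Q15, and S24 hold, so T24 follows (Rule 11).
From S24 and T24, Rule 2 gives P21.
From P21 and S24, Rule 8 gives W2.
Q15, W2, and V36 hold, so R2 follows (Rule 5).
Q18 would need U27, V36, and T24 (Rule 10), but U27 is never established. No rule produces U27, and it is not given.

R2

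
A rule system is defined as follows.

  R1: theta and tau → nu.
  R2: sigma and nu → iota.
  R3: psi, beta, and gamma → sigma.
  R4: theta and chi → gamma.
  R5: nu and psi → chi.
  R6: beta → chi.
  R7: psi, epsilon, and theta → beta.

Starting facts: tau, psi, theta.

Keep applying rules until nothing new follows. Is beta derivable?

No

beta would need psi, epsilon, and theta (R7), but epsilon is never established.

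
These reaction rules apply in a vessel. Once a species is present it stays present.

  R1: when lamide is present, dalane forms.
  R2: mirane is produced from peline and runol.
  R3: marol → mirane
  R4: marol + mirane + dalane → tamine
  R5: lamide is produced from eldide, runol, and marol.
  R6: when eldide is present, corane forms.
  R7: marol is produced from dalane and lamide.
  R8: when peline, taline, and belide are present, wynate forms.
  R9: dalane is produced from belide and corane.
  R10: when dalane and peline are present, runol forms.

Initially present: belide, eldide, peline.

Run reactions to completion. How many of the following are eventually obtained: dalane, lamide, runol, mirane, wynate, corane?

eldide present → corane forms (R6).
belide and corane present → dalane forms (R9).
dalane and peline present → runol forms (R10).
peline and runol present → mirane forms (R2).
dalane: reached.
lamide would need eldide, runol, and marol (R5), but marol never forms.
runol: reached.
mirane: reached.
wynate would need peline, taline, and belide (R8), but taline never forms.
corane: reached.
Reached: dalane, runol, mirane, and corane — 4 of the 6.

4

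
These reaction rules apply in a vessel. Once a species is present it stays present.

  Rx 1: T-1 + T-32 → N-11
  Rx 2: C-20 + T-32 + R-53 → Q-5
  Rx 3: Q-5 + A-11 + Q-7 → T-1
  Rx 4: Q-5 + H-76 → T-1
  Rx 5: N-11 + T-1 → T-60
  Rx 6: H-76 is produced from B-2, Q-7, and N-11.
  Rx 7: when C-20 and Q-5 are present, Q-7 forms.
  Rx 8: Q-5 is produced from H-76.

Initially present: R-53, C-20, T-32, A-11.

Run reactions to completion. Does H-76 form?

No

H-76 would need B-2, Q-7, and N-11 (Rx 6), but B-2 never forms.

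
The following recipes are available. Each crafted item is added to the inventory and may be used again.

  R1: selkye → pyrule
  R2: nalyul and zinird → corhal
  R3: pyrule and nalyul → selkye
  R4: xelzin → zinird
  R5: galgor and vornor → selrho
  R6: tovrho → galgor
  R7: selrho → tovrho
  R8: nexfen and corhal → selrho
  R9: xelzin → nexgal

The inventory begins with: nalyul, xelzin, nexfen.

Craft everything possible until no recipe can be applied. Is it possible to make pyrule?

No

pyrule would need selkye (R1), but selkye is never obtained.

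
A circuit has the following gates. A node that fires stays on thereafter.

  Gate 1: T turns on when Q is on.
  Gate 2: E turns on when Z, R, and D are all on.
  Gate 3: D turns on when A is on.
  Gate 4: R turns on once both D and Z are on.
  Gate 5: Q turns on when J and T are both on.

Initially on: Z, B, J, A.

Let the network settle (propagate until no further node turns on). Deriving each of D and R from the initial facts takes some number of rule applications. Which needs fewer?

D: Gate 3: A on → D on. [1 rule application]
R: A is on, so D turns on (Gate 3). Gate 4: D and Z on → R on. [2 rule applications]
D needs fewer.

D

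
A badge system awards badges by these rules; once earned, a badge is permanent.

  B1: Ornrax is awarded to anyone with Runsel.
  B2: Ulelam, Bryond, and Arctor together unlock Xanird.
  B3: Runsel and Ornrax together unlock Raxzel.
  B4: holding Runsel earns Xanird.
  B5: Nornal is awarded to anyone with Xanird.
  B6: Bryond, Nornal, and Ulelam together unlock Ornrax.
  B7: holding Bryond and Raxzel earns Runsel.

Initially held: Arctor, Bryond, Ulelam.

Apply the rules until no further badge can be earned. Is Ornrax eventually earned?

Yes

With Ulelam, Bryond, and Arctor, Xanird is earned (B2).
With Xanird, Nornal is earned (B5).
With Bryond, Nornal, and Ulelam, Ornrax is earned (B6).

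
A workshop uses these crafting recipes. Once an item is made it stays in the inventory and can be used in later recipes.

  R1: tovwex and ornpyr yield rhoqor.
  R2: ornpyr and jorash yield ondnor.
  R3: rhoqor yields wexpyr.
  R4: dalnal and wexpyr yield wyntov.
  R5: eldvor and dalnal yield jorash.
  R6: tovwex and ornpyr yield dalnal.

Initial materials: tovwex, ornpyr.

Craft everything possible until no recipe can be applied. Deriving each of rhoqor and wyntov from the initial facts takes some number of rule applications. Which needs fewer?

rhoqor

rhoqor: Using R1, tovwex and ornpyr make rhoqor. [1 rule application]
wyntov: tovwex and ornpyr → dalnal (R6). Using R1, tovwex and ornpyr make rhoqor. rhoqor → wexpyr (R3). Using R4, dalnal and wexpyr make wyntov. [4 rule applications]
rhoqor needs fewer.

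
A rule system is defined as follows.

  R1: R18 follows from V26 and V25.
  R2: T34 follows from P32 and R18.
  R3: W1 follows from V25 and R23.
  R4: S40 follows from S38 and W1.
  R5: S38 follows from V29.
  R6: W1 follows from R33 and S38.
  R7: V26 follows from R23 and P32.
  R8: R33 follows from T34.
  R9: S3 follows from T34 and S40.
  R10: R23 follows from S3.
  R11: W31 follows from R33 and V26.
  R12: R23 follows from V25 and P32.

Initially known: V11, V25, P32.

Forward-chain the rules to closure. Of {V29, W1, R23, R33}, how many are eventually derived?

3

From V25 and P32, R12 gives R23.
From V25 and R23, R3 gives W1.
From R23 and P32, R7 gives V26.
V26 and V25 hold, so R18 follows (R1).
P32 and R18 hold, so T34 follows (R2).
From T34, R8 gives R33.
No rule produces V29, and it is not given.
W1: reached.
R23: reached.
R33: reached.
Reached: W1, R23, and R33 — 3 of the 4.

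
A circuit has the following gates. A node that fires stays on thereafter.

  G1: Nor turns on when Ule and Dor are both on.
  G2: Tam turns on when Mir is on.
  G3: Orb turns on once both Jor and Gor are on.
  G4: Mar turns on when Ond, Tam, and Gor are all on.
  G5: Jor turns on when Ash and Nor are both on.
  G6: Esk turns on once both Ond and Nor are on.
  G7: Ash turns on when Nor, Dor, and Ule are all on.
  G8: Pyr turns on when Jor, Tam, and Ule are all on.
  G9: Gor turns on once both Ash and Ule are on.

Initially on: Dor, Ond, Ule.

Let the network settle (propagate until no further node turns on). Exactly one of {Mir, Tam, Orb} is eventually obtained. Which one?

Orb

Ule and Dor are on, so Nor turns on (G1).
Nor, Dor, and Ule are on, so Ash turns on (G7).
Ash and Nor are on, so Jor turns on (G5).
Ash and Ule are on, so Gor turns on (G9).
G3: Jor and Gor on → Orb on.
No rule produces Mir, and it is not given. Tam would need Mir (G2), but Mir never turns on.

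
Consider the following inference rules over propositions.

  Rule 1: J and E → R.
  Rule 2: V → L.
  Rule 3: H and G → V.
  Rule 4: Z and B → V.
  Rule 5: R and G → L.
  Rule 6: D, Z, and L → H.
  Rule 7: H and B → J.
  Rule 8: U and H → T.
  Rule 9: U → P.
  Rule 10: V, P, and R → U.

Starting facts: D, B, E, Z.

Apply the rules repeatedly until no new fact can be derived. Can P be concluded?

No

P would need U (Rule 9), but U is never established.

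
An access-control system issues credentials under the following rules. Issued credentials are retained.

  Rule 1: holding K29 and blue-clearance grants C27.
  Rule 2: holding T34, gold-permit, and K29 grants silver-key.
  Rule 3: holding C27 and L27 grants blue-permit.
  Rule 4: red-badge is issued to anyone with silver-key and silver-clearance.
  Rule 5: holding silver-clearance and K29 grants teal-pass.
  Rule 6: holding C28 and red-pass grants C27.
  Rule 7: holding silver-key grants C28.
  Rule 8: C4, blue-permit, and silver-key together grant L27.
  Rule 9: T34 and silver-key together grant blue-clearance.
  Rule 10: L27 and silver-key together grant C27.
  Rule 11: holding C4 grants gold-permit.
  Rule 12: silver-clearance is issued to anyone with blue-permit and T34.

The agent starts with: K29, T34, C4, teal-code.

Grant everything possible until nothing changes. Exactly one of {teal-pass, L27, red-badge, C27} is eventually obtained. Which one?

C27

Holding C4 grants gold-permit (Rule 11).
Holding T34, gold-permit, and K29 grants silver-key (Rule 2).
Holding T34 and silver-key grants blue-clearance (Rule 9).
Holding K29 and blue-clearance grants C27 (Rule 1).
L27 would need C4, blue-permit, and silver-key (Rule 8), but blue-permit is never granted. teal-pass would need silver-clearance and K29 (Rule 5), but silver-clearance is never granted. red-badge would need silver-key and silver-clearance (Rule 4), but silver-clearance is never granted.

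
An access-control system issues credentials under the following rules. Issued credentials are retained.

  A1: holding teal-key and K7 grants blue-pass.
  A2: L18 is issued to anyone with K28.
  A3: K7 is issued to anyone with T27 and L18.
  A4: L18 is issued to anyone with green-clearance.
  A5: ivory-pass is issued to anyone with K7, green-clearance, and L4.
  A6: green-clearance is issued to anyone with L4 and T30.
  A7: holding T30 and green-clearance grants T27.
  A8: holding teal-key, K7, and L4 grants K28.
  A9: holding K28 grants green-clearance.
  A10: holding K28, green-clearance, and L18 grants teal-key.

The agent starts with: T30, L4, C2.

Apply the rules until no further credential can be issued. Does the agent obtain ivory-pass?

Holding L4 and T30 grants green-clearance (A6).
Holding T30 and green-clearance grants T27 (A7).
Holding green-clearance grants L18 (A4).
Holding T27 and L18 grants K7 (A3).
Holding K7, green-clearance, and L4 grants ivory-pass (A5).

Yes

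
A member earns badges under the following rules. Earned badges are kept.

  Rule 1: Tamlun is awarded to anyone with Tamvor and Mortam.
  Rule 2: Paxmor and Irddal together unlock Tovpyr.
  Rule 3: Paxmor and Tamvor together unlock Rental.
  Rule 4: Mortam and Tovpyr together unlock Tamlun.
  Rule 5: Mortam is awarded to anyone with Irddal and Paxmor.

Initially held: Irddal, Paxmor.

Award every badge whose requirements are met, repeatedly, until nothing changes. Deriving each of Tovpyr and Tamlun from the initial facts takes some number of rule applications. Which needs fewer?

Tovpyr: With Paxmor and Irddal, Tovpyr is earned (Rule 2). [1 rule application]
Tamlun: With Irddal and Paxmor, Mortam is earned (Rule 5). With Paxmor and Irddal, Tovpyr is earned (Rule 2). With Mortam and Tovpyr, Tamlun is earned (Rule 4). [3 rule applications]
Tovpyr needs fewer.

Tovpyr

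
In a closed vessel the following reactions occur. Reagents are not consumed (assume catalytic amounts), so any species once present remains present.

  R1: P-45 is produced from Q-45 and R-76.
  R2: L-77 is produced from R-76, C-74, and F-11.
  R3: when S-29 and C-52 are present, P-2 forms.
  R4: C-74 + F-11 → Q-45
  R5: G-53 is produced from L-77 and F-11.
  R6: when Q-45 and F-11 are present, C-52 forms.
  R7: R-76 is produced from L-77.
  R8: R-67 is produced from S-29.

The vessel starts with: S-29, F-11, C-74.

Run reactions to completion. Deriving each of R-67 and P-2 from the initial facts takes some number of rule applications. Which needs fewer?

R-67: S-29 present → R-67 forms (R8). [1 rule application]
P-2: C-74 and F-11 present → Q-45 forms (R4). Q-45 and F-11 present → C-52 forms (R6). S-29 and C-52 present → P-2 forms (R3). [3 rule applications]
R-67 needs fewer.

R-67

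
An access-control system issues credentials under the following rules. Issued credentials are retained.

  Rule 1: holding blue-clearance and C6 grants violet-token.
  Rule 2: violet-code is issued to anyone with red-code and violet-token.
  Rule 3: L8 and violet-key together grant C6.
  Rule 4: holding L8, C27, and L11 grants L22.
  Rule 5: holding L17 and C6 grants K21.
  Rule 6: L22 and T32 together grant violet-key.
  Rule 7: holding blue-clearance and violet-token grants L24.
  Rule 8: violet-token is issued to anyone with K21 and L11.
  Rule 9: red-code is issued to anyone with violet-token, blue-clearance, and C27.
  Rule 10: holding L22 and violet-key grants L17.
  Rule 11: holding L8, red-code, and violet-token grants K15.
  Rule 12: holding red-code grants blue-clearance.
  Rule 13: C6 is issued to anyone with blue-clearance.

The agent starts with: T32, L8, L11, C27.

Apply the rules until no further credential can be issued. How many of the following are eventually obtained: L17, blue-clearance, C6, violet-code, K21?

3

Holding L8, C27, and L11 grants L22 (Rule 4).
Holding L22 and T32 grants violet-key (Rule 6).
Holding L22 and violet-key grants L17 (Rule 10).
Holding L8 and violet-key grants C6 (Rule 3).
Holding L17 and C6 grants K21 (Rule 5).
L17: reached.
blue-clearance would need red-code (Rule 12), but red-code is never granted.
C6: reached.
violet-code would need red-code and violet-token (Rule 2), but red-code is never granted.
K21: reached.
Reached: L17, C6, and K21 — 3 of the 5.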